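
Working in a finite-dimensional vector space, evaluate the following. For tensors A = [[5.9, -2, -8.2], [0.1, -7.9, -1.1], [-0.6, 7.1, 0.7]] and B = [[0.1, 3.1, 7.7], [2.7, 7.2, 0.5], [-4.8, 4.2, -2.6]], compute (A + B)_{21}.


Tensor addition is component-wise: (A + B)_{ij} = A_{ij} + B_{ij}.
A_{21} = 0.1
B_{21} = 2.7
(A + B)_{21} = 0.1 + 2.7 = 2.8

2.8


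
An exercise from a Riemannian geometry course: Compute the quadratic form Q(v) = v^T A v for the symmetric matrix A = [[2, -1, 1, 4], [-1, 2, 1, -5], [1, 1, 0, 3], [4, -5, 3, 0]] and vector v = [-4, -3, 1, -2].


First compute Av:
(Av)_1 = 2*-4 + -1*-3 + 1*1 + 4*-2 = -12
(Av)_2 = -1*-4 + 2*-3 + 1*1 + -5*-2 = 9
(Av)_3 = 1*-4 + 1*-3 + 0*1 + 3*-2 = -13
(Av)_4 = 4*-4 + -5*-3 + 3*1 + 0*-2 = 2
Av = [-12, 9, -13, 2]
Then v^T (Av) = -4*-12 + -3*9 + 1*-13 + -2*2
= 48 + -27 + -13 + -4 = 4

4


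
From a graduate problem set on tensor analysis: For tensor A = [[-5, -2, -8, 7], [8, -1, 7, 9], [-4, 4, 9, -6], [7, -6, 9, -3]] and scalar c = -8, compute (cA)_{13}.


Scalar multiplication: (cA)_{ij} = c * A_{ij}.
c = -8
A_{13} = -8
(cA)_{13} = -8 * -8 = 64

64


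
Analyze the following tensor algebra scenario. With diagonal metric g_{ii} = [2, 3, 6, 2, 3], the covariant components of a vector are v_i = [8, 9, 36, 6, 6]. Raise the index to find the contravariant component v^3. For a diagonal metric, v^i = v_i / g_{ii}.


To raise an index with a diagonal metric: v^i = v_i / g_{ii}.
For index 3: v_3 = 36, g_{33} = 6
v^3 = 36 / 6 = 6

6


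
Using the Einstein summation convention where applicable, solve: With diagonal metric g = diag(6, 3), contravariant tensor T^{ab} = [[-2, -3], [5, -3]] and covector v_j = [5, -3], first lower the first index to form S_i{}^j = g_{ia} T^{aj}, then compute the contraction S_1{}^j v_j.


Step 1: lower the first index. For a diagonal metric, g_{ia} T^{aj} = g_{ii} T^{ij} (no sum on i).
g_{11} = 6
S_1{}^1 = 6 * T^{11} = 6 * -2 = -12
S_1{}^2 = 6 * T^{12} = 6 * -3 = -18
Step 2: contract S_1{}^j with v_j.
S_1{}^1 * v_1 = -12 * 5 = -60
S_1{}^2 * v_2 = -18 * -3 = 54
Result = -60 + 54 = -6

-6


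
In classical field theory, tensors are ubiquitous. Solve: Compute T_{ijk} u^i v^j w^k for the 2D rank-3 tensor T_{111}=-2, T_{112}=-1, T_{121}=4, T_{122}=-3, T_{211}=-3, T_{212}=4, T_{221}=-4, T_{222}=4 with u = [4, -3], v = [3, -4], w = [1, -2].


S = sum over i,j,k of T_{ijk} u_i v_j w_k. Expanding all 8 terms:
T_{111}*u_1*v_1*w_1 = -2*4*3*1 = -24  (running total: -24)
T_{112}*u_1*v_1*w_2 = -1*4*3*-2 = 24  (running total: 0)
T_{121}*u_1*v_2*w_1 = 4*4*-4*1 = -64  (running total: -64)
T_{122}*u_1*v_2*w_2 = -3*4*-4*-2 = -96  (running total: -160)
T_{211}*u_2*v_1*w_1 = -3*-3*3*1 = 27  (running total: -133)
T_{212}*u_2*v_1*w_2 = 4*-3*3*-2 = 72  (running total: -61)
T_{221}*u_2*v_2*w_1 = -4*-3*-4*1 = -48  (running total: -109)
T_{222}*u_2*v_2*w_2 = 4*-3*-4*-2 = -96  (running total: -205)
S = -205

-205


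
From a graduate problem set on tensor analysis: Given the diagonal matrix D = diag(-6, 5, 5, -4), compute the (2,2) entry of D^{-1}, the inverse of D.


For a diagonal matrix, the inverse has entries (D^{-1})_{ii} = 1/d_{ii}.
The diagonal entries are: d_{11} = -6, d_{22} = 5, d_{33} = 5, d_{44} = -4
We need (D^{-1})_{22} = 1/d_{22} = 1/5 = 1/5

1/5


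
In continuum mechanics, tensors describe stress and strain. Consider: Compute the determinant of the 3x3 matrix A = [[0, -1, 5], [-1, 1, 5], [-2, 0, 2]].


Expanding along the first row, det(A) = a11*M_11 - a12*M_12 + a13*M_13, where M_1j is the (1,j) minor.
Minor M_11 = 1*2 - 5*0 = 2
Minor M_12 = -1*2 - 5*-2 = 8
Minor M_13 = -1*0 - 1*-2 = 2
det = 0*(2) - -1*(8) + 5*(2)
    = 0 - -8 + 10
    = 18

18


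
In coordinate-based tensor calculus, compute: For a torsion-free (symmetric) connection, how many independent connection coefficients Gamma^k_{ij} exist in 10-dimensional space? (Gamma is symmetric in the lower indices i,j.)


Christoffel symbols Gamma^k_{ij} are symmetric in i,j, so there are d * d(d+1)/2 independent symbols.
d = 10
d(d+1)/2 = 10 * 11 / 2 = 55
Total = 10 * 55 = 550

550


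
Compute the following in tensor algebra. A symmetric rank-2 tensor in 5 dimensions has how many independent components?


A symmetric rank-2 tensor in d dimensions has d(d+1)/2 independent components.
d = 5
d(d+1)/2 = 5 * 6 / 2 = 30 / 2 = 15

15


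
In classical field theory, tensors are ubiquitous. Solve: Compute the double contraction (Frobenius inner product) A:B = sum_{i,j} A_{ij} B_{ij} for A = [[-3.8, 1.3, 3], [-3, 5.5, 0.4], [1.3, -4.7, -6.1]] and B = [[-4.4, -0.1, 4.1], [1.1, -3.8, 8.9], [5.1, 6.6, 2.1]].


A:B = sum over all i,j of A_{ij} * B_{ij}.
Row 1: -3.8*-4.4=16.72, 1.3*-0.1=-0.13, 3*4.1=12.3 => row sum = 28.89
Row 2: -3*1.1=-3.3, 5.5*-3.8=-20.9, 0.4*8.9=3.56 => row sum = -20.64
Row 3: 1.3*5.1=6.63, -4.7*6.6=-31.02, -6.1*2.1=-12.81 => row sum = -37.2
Total = 28.89 + -20.64 + -37.2 = -28.95

-28.95


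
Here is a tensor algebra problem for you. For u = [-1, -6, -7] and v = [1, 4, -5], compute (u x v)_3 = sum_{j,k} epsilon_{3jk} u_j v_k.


(u x v)_3 = sum_{j,k} epsilon_{3jk} u_j v_k. Only permutations of (1,2,3) contribute; the two non-zero terms are:
eps_{312} u_1 v_2 = 1 * -1 * 4 = -4
eps_{321} u_2 v_1 = -1 * -6 * 1 = 6
(u x v)_3 = 2

2


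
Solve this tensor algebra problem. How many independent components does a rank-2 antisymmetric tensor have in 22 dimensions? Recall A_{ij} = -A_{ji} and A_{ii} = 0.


An antisymmetric rank-2 tensor satisfies A_{ij} = -A_{ji}, so diagonal entries are zero.
The independent components are the upper-triangular entries: C(n, 2) = n(n-1)/2.
n = 22
C(22, 2) = 22 * 21 / 2 = 462 / 2 = 231

231


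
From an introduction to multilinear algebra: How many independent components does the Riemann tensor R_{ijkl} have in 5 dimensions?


The Riemann tensor in d dimensions has d^2(d^2 - 1)/12 independent components.
d = 5, so d^2 = 25
d^2 - 1 = 24
d^2(d^2 - 1) = 25 * 24 = 600
Divide by 12: 600 / 12 = 50

50


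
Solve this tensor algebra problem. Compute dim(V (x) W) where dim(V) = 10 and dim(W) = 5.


The dimension of a tensor product is the product of dimensions.
dim(V) = 10, dim(W) = 5
dim(V (x) W) = 10 * 5 = 50

50


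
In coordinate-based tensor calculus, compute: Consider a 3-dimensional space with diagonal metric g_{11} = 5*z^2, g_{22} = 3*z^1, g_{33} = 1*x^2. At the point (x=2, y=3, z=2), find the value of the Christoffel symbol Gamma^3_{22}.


For a diagonal metric, Gamma^k_{ij} = (1/2) g^{kk} (dg_{ik}/dx_j + dg_{jk}/dx_i - dg_{ij}/dx_k).
The metric is diagonal, so g_{ab} = 0 for a != b.
At the given point: g_{11} = 20, g_{22} = 6, g_{33} = 4
g^{33} = 1/4
dg_{23}/dx_2 = 0 (off-diagonal)
dg_{23}/dx_2 = 0 (off-diagonal)
dg_{22}/dx_3 = dg_{22}/dx_3 = 3
Numerator = 0 + 0 - 3 = -3
Gamma^3_{22} = -3 / (2 * 4) = -3/8

-3/8


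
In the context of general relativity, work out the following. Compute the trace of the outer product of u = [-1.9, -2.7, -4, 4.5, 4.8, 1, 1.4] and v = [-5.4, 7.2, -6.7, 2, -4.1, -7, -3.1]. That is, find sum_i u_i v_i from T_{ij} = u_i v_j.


The outer product gives T_{ij} = u_i v_j.
The trace (contraction) is Tr(T) = sum_i T_{ii} = sum_i u_i v_i.
Diagonal entries:
T_{11} = u_1 * v_1 = -1.9 * -5.4 = 10.26
T_{22} = u_2 * v_2 = -2.7 * 7.2 = -19.44
T_{33} = u_3 * v_3 = -4 * -6.7 = 26.8
T_{44} = u_4 * v_4 = 4.5 * 2 = 9
T_{55} = u_5 * v_5 = 4.8 * -4.1 = -19.68
T_{66} = u_6 * v_6 = 1 * -7 = -7
T_{77} = u_7 * v_7 = 1.4 * -3.1 = -4.34
Tr(T) = 10.26 + -19.44 + 26.8 + 9 + -19.68 + -7 + -4.34 = -4.4

-4.4


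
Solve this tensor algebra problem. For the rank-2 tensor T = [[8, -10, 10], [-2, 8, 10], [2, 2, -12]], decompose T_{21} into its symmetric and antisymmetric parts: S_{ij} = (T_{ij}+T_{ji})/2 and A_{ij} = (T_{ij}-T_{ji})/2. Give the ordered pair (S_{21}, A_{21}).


T_{21} = -2
T_{12} = -10
S_{21} = (-2 + -10)/2 = -12/2 = -6
A_{21} = (-2 - -10)/2 = 8/2 = 4
Check: S + A = -6 + 4 = -2 = T_{21}.

(-6, 4)


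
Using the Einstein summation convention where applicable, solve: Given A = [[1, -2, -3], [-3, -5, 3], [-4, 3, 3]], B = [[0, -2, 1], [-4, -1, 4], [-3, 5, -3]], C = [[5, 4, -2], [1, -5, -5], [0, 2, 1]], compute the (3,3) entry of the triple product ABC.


(ABC)_{33} = sum_m (AB)_{3m} C_{m3}. First compute row 3 of AB.
(AB)_{31} = -4*0 + 3*-4 + 3*-3 = -21
(AB)_{32} = -4*-2 + 3*-1 + 3*5 = 20
(AB)_{33} = -4*1 + 3*4 + 3*-3 = -1
Now contract with column 3 of C:
(AB)_{31} * C_{13} = -21 * -2 = 42
(AB)_{32} * C_{23} = 20 * -5 = -100
(AB)_{33} * C_{33} = -1 * 1 = -1
(ABC)_{33} = 42 + -100 + -1 = -59

-59


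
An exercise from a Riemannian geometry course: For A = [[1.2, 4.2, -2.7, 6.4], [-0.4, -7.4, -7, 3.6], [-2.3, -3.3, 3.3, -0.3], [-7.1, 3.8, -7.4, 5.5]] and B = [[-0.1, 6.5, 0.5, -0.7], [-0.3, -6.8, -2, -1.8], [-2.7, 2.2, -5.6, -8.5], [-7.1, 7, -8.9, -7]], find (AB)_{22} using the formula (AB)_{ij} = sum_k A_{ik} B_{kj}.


(AB)_{ij} = sum_k A_{ik} B_{kj}.
For i=2, j=2:
A_{21} * B_{12} = -0.4 * 6.5 = -2.6
A_{22} * B_{22} = -7.4 * -6.8 = 50.32
A_{23} * B_{32} = -7 * 2.2 = -15.4
A_{24} * B_{42} = 3.6 * 7 = 25.2
Sum = -2.6 + 50.32 + -15.4 + 25.2 = 57.52

57.52


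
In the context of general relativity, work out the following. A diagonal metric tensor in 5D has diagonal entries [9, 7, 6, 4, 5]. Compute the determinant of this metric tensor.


For a diagonal metric, the determinant is the product of diagonal entries.
Diagonal entries: 9, 7, 6, 4, 5
det(g) = 9 * 7 * 6 * 4 * 5 = 7560

7560


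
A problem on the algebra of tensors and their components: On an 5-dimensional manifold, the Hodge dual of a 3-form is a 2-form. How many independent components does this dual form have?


The Hodge dual of a p-form on an n-dimensional manifold is an (n-p)-form.
n = 5, p = 3, so dual degree = 5 - 3 = 2
The number of components is C(n, n-p) = C(5, 2) = 10

10


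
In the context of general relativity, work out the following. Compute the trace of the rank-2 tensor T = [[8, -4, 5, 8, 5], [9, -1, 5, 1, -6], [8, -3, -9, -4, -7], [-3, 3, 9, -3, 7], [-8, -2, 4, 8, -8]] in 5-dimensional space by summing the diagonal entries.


The contraction (trace) of a rank-2 tensor is the sum of its diagonal elements.
Diagonal entries: A[1,1] = 8, A[2,2] = -1, A[3,3] = -9, A[4,4] = -3, A[5,5] = -8
Tr(A) = 8 + -1 + -9 + -3 + -8 = -13

-13


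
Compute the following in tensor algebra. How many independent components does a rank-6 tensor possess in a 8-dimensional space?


The number of components of a rank-r tensor in d dimensions is d^r.
Here d = 8 and r = 6.
8^6 = 262144

262144


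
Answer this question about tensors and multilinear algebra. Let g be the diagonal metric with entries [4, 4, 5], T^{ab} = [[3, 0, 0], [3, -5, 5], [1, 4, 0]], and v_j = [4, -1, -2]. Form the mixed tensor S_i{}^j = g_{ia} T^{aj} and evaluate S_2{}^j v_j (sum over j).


Step 1: lower the first index. For a diagonal metric, g_{ia} T^{aj} = g_{ii} T^{ij} (no sum on i).
g_{22} = 4
S_2{}^1 = 4 * T^{21} = 4 * 3 = 12
S_2{}^2 = 4 * T^{22} = 4 * -5 = -20
S_2{}^3 = 4 * T^{23} = 4 * 5 = 20
Step 2: contract S_2{}^j with v_j.
S_2{}^1 * v_1 = 12 * 4 = 48
S_2{}^2 * v_2 = -20 * -1 = 20
S_2{}^3 * v_3 = 20 * -2 = -40
Result = 48 + 20 + -40 = 28

28


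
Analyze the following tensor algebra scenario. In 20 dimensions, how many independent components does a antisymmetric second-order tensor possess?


A antisymmetric rank-2 tensor in d dimensions has d(d-1)/2 independent components.
d = 20
d(d-1)/2 = 20 * 19 / 2 = 380 / 2 = 190

190


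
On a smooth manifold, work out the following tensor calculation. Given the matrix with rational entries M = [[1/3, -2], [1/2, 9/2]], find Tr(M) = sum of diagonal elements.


The trace is the sum of diagonal entries.
Diagonal: M[1,1] = 1/3, M[2,2] = 9/2
Tr(M) = 1/3 + 9/2
Computing step by step:
After adding M[1,1]: 1/3
After adding M[2,2]: 29/6
Tr(M) = 29/6

29/6


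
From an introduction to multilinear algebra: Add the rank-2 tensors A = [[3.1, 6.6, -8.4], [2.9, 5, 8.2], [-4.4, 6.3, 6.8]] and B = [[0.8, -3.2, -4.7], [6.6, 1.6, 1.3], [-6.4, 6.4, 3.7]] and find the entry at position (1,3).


Tensor addition is component-wise: (A + B)_{ij} = A_{ij} + B_{ij}.
A_{13} = -8.4
B_{13} = -4.7
(A + B)_{13} = -8.4 + -4.7 = -13.1

-13.1


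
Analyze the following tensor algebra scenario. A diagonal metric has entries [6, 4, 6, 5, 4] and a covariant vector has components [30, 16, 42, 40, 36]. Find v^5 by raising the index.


To raise an index with a diagonal metric: v^i = v_i / g_{ii}.
For index 5: v_5 = 36, g_{55} = 4
v^5 = 36 / 4 = 9

9


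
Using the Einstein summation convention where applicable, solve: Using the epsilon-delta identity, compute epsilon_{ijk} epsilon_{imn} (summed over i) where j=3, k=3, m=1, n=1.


Using the identity: epsilon_{ijk} epsilon_{imn} = delta_{jm} delta_{kn} - delta_{jn} delta_{km}.
delta_{31} = 0
delta_{31} = 0
delta_{31} = 0
delta_{31} = 0
Result = 0 * 0 - 0 * 0 = 0 - 0 = 0

0


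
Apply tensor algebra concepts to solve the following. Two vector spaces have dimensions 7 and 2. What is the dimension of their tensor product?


The dimension of a tensor product is the product of dimensions.
dim(V) = 7, dim(W) = 2
dim(V (x) W) = 7 * 2 = 14

14


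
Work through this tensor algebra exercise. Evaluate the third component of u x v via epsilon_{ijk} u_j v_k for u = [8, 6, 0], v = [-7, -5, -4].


(u x v)_3 = sum_{j,k} epsilon_{3jk} u_j v_k. Only permutations of (1,2,3) contribute; the two non-zero terms are:
eps_{312} u_1 v_2 = 1 * 8 * -5 = -40
eps_{321} u_2 v_1 = -1 * 6 * -7 = 42
(u x v)_3 = 2

2


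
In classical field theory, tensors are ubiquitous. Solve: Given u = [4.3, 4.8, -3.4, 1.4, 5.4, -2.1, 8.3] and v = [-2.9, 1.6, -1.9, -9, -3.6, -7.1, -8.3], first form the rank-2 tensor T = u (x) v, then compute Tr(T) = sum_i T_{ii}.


The outer product gives T_{ij} = u_i v_j.
The trace (contraction) is Tr(T) = sum_i T_{ii} = sum_i u_i v_i.
Diagonal entries:
T_{11} = u_1 * v_1 = 4.3 * -2.9 = -12.47
T_{22} = u_2 * v_2 = 4.8 * 1.6 = 7.68
T_{33} = u_3 * v_3 = -3.4 * -1.9 = 6.46
T_{44} = u_4 * v_4 = 1.4 * -9 = -12.6
T_{55} = u_5 * v_5 = 5.4 * -3.6 = -19.44
T_{66} = u_6 * v_6 = -2.1 * -7.1 = 14.91
T_{77} = u_7 * v_7 = 8.3 * -8.3 = -68.89
Tr(T) = -12.47 + 7.68 + 6.46 + -12.6 + -19.44 + 14.91 + -68.89 = -84.35

-84.35


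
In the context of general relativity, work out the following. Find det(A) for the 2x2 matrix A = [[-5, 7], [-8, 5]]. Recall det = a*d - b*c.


For a 2x2 matrix [[a, b], [c, d]], det = a*d - b*c.
a = -5, b = 7, c = -8, d = 5
a*d = -5 * 5 = -25
b*c = 7 * -8 = -56
det = -25 - -56 = 31

31


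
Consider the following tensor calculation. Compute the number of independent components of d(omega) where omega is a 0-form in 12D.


The exterior derivative of a p-form is a (p+1)-form.
Its number of independent components is C(n, p+1).
n = 12, p+1 = 1
C(12, 1) = 12

12


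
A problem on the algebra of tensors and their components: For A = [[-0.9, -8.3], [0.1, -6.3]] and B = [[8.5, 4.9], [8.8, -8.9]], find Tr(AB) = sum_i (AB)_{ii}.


Tr(AB) = sum_i (AB)_{ii} where (AB)_{ii} = sum_k A_{ik} B_{ki}.
(AB)_{11} = -0.9*8.5 + -8.3*8.8 = -80.69
(AB)_{22} = 0.1*4.9 + -6.3*-8.9 = 56.56
Tr(AB) = -80.69 + 56.56 = -24.13

-24.13


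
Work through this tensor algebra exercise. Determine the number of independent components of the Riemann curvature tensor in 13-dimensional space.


The Riemann tensor in d dimensions has d^2(d^2 - 1)/12 independent components.
d = 13, so d^2 = 169
d^2 - 1 = 168
d^2(d^2 - 1) = 169 * 168 = 28392
Divide by 12: 28392 / 12 = 2366

2366


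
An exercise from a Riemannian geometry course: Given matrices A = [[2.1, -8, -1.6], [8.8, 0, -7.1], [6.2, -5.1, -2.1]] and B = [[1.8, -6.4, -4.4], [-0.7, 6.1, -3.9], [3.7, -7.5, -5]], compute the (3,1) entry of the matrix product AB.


(AB)_{ij} = sum_k A_{ik} B_{kj}.
For i=3, j=1:
A_{31} * B_{11} = 6.2 * 1.8 = 11.16
A_{32} * B_{21} = -5.1 * -0.7 = 3.57
A_{33} * B_{31} = -2.1 * 3.7 = -7.77
Sum = 11.16 + 3.57 + -7.77 = 6.96

6.96


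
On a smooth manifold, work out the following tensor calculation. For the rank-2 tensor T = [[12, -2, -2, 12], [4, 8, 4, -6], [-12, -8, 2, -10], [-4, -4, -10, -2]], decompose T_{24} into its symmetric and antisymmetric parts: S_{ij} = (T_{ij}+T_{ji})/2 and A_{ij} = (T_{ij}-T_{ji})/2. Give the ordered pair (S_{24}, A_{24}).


T_{24} = -6
T_{42} = -4
S_{24} = (-6 + -4)/2 = -10/2 = -5
A_{24} = (-6 - -4)/2 = -2/2 = -1
Check: S + A = -5 + -1 = -6 = T_{24}.

(-5, -1)


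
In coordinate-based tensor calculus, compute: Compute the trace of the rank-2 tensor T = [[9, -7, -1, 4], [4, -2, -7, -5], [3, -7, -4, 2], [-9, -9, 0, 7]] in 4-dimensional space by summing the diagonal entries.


The contraction (trace) of a rank-2 tensor is the sum of its diagonal elements.
Diagonal entries: A[1,1] = 9, A[2,2] = -2, A[3,3] = -4, A[4,4] = 7
Tr(A) = 9 + -2 + -4 + 7 = 10

10


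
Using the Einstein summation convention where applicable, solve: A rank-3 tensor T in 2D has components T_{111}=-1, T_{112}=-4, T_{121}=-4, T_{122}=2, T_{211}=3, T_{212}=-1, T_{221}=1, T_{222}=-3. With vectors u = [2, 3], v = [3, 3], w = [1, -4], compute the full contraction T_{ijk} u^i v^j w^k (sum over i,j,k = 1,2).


S = sum over i,j,k of T_{ijk} u_i v_j w_k. Expanding all 8 terms:
T_{111}*u_1*v_1*w_1 = -1*2*3*1 = -6  (running total: -6)
T_{112}*u_1*v_1*w_2 = -4*2*3*-4 = 96  (running total: 90)
T_{121}*u_1*v_2*w_1 = -4*2*3*1 = -24  (running total: 66)
T_{122}*u_1*v_2*w_2 = 2*2*3*-4 = -48  (running total: 18)
T_{211}*u_2*v_1*w_1 = 3*3*3*1 = 27  (running total: 45)
T_{212}*u_2*v_1*w_2 = -1*3*3*-4 = 36  (running total: 81)
T_{221}*u_2*v_2*w_1 = 1*3*3*1 = 9  (running total: 90)
T_{222}*u_2*v_2*w_2 = -3*3*3*-4 = 108  (running total: 198)
S = 198

198


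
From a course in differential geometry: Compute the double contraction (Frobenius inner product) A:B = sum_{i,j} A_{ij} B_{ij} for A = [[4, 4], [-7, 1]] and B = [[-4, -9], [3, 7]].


A:B = sum over all i,j of A_{ij} * B_{ij}.
Row 1: 4*-4=-16, 4*-9=-36 => row sum = -52
Row 2: -7*3=-21, 1*7=7 => row sum = -14
Total = -52 + -14 = -66

-66


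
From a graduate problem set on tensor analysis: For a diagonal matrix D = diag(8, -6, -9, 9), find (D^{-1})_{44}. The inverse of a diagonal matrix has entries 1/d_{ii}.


For a diagonal matrix, the inverse has entries (D^{-1})_{ii} = 1/d_{ii}.
The diagonal entries are: d_{11} = 8, d_{22} = -6, d_{33} = -9, d_{44} = 9
We need (D^{-1})_{44} = 1/d_{44} = 1/9 = 1/9

1/9


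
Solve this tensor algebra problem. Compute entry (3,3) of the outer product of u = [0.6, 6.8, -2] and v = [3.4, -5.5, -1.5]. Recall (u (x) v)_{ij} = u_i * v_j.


The outer product entry T_{ij} = u_i * v_j.
We need i=3, j=3.
u_3 = -2, v_3 = -1.5
T_{3,3} = -2 * -1.5 = 3

3


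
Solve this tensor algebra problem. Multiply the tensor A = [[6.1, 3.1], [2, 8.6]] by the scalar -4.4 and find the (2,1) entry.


Scalar multiplication: (cA)_{ij} = c * A_{ij}.
c = -4.4
A_{21} = 2
(cA)_{21} = -4.4 * 2 = -8.8

-8.8


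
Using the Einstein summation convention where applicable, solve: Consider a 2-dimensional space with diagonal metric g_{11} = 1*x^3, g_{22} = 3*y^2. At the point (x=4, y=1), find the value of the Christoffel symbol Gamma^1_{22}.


For a diagonal metric, Gamma^k_{ij} = (1/2) g^{kk} (dg_{ik}/dx_j + dg_{jk}/dx_i - dg_{ij}/dx_k).
The metric is diagonal, so g_{ab} = 0 for a != b.
At the given point: g_{11} = 64, g_{22} = 3
g^{11} = 1/64
dg_{21}/dx_2 = 0 (off-diagonal)
dg_{21}/dx_2 = 0 (off-diagonal)
dg_{22}/dx_1 = dg_{22}/dx_1 = 0
Numerator = 0 + 0 - 0 = 0
Gamma^1_{22} = 0 / (2 * 64) = 0

0


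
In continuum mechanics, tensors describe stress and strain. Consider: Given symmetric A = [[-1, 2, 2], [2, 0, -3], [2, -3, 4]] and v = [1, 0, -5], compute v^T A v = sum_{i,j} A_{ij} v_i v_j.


First compute Av:
(Av)_1 = -1*1 + 2*0 + 2*-5 = -11
(Av)_2 = 2*1 + 0*0 + -3*-5 = 17
(Av)_3 = 2*1 + -3*0 + 4*-5 = -18
Av = [-11, 17, -18]
Then v^T (Av) = 1*-11 + 0*17 + -5*-18
= -11 + 0 + 90 = 79

79


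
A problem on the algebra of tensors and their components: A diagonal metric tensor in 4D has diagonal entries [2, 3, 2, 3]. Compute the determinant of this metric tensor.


For a diagonal metric, the determinant is the product of diagonal entries.
Diagonal entries: 2, 3, 2, 3
det(g) = 2 * 3 * 2 * 3 = 36

36


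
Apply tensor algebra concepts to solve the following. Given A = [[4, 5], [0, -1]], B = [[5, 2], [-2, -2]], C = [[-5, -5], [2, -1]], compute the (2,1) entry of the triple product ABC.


(ABC)_{21} = sum_m (AB)_{2m} C_{m1}. First compute row 2 of AB.
(AB)_{21} = 0*5 + -1*-2 = 2
(AB)_{22} = 0*2 + -1*-2 = 2
Now contract with column 1 of C:
(AB)_{21} * C_{11} = 2 * -5 = -10
(AB)_{22} * C_{21} = 2 * 2 = 4
(ABC)_{21} = -10 + 4 = -6

-6


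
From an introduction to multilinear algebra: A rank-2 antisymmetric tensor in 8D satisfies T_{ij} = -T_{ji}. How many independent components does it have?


An antisymmetric rank-2 tensor satisfies A_{ij} = -A_{ji}, so diagonal entries are zero.
The independent components are the upper-triangular entries: C(n, 2) = n(n-1)/2.
n = 8
C(8, 2) = 8 * 7 / 2 = 56 / 2 = 28

28


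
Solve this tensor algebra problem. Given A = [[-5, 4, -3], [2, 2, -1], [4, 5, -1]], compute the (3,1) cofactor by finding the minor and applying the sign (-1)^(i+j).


To find cofactor C_{31}, delete row 3 and column 1.
The resulting 2x2 submatrix is: [[4, -3], [2, -1]]
Minor M_{31} = 4*-1 - -3*2
  = -4 - -6 = 2
Sign = (-1)^(3+1) = (-1)^4 = 1
Cofactor C_{31} = 1 * 2 = 2

2


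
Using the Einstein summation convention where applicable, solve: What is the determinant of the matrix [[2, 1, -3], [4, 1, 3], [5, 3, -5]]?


Expanding along the first row, det(A) = a11*M_11 - a12*M_12 + a13*M_13, where M_1j is the (1,j) minor.
Minor M_11 = 1*-5 - 3*3 = -14
Minor M_12 = 4*-5 - 3*5 = -35
Minor M_13 = 4*3 - 1*5 = 7
det = 2*(-14) - 1*(-35) + -3*(7)
    = -28 - -35 + -21
    = -14

-14


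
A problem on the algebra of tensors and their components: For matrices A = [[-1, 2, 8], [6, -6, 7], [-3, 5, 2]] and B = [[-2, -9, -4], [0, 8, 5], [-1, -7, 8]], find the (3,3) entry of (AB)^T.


(AB)^T_{ij} = (AB)_{ji} = sum_k A_{jk} B_{ki}.
For i=3, j=3 we need (AB)_{33}:
A_{31} * B_{13} = -3 * -4 = 12
A_{32} * B_{23} = 5 * 5 = 25
A_{33} * B_{33} = 2 * 8 = 16
Sum = 12 + 25 + 16 = 53

53


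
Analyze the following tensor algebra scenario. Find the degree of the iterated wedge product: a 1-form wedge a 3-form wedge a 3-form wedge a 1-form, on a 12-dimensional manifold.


The degree of a wedge product is the sum of the degrees of the individual forms.
Degrees: 1, 3, 3, 1
Total degree = 1 + 3 + 3 + 1 = 8

8


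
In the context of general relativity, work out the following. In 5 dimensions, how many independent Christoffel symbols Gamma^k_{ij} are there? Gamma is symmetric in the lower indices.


Christoffel symbols Gamma^k_{ij} are symmetric in i,j, so there are d * d(d+1)/2 independent symbols.
d = 5
d(d+1)/2 = 5 * 6 / 2 = 15
Total = 5 * 15 = 75

75


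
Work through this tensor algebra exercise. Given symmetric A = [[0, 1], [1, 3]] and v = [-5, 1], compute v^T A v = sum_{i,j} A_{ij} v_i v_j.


First compute Av:
(Av)_1 = 0*-5 + 1*1 = 1
(Av)_2 = 1*-5 + 3*1 = -2
Av = [1, -2]
Then v^T (Av) = -5*1 + 1*-2
= -5 + -2 = -7

-7


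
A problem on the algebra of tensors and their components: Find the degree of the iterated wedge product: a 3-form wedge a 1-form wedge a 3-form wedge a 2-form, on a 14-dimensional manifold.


The degree of a wedge product is the sum of the degrees of the individual forms.
Degrees: 3, 1, 3, 2
Total degree = 3 + 1 + 3 + 2 = 9

9


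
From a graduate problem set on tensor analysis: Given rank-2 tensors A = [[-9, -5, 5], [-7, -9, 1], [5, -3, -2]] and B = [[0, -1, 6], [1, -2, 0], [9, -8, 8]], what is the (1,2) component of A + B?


Tensor addition is component-wise: (A + B)_{ij} = A_{ij} + B_{ij}.
A_{12} = -5
B_{12} = -1
(A + B)_{12} = -5 + -1 = -6

-6


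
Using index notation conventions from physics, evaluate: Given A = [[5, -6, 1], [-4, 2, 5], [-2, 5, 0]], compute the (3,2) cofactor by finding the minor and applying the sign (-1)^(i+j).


To find cofactor C_{32}, delete row 3 and column 2.
The resulting 2x2 submatrix is: [[5, 1], [-4, 5]]
Minor M_{32} = 5*5 - 1*-4
  = 25 - -4 = 29
Sign = (-1)^(3+2) = (-1)^5 = -1
Cofactor C_{32} = -1 * 29 = -29

-29


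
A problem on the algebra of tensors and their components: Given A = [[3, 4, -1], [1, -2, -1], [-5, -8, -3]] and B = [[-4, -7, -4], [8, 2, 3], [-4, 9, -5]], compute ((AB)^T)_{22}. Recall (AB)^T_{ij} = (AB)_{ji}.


(AB)^T_{ij} = (AB)_{ji} = sum_k A_{jk} B_{ki}.
For i=2, j=2 we need (AB)_{22}:
A_{21} * B_{12} = 1 * -7 = -7
A_{22} * B_{22} = -2 * 2 = -4
A_{23} * B_{32} = -1 * 9 = -9
Sum = -7 + -4 + -9 = -20

-20


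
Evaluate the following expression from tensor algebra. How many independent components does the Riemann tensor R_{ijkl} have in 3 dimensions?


The Riemann tensor in d dimensions has d^2(d^2 - 1)/12 independent components.
d = 3, so d^2 = 9
d^2 - 1 = 8
d^2(d^2 - 1) = 9 * 8 = 72
Divide by 12: 72 / 12 = 6

6


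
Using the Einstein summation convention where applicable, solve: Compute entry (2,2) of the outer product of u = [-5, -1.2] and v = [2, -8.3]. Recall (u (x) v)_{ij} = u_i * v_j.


The outer product entry T_{ij} = u_i * v_j.
We need i=2, j=2.
u_2 = -1.2, v_2 = -8.3
T_{2,2} = -1.2 * -8.3 = 9.96

9.96


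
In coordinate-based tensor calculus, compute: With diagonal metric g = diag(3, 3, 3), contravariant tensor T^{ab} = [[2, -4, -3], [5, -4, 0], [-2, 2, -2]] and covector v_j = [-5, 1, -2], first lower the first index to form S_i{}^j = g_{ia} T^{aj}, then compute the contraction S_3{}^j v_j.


Step 1: lower the first index. For a diagonal metric, g_{ia} T^{aj} = g_{ii} T^{ij} (no sum on i).
g_{33} = 3
S_3{}^1 = 3 * T^{31} = 3 * -2 = -6
S_3{}^2 = 3 * T^{32} = 3 * 2 = 6
S_3{}^3 = 3 * T^{33} = 3 * -2 = -6
Step 2: contract S_3{}^j with v_j.
S_3{}^1 * v_1 = -6 * -5 = 30
S_3{}^2 * v_2 = 6 * 1 = 6
S_3{}^3 * v_3 = -6 * -2 = 12
Result = 30 + 6 + 12 = 48

48


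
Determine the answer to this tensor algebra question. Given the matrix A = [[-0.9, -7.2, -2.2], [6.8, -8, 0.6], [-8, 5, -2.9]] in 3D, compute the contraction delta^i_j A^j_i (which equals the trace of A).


The contraction (trace) of a rank-2 tensor is the sum of its diagonal elements.
Diagonal entries: A[1,1] = -0.9, A[2,2] = -8, A[3,3] = -2.9
Tr(A) = -0.9 + -8 + -2.9 = -11.8

-11.8


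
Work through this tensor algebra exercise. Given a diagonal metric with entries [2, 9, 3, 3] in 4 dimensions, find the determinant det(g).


For a diagonal metric, the determinant is the product of diagonal entries.
Diagonal entries: 2, 9, 3, 3
det(g) = 2 * 9 * 3 * 3 = 162

162


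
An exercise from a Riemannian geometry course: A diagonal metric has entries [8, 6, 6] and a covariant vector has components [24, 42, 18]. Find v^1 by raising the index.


To raise an index with a diagonal metric: v^i = v_i / g_{ii}.
For index 1: v_1 = 24, g_{11} = 8
v^1 = 24 / 8 = 3

3


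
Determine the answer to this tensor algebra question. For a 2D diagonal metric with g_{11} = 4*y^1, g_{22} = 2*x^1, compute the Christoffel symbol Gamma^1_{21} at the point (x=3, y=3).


For a diagonal metric, Gamma^k_{ij} = (1/2) g^{kk} (dg_{ik}/dx_j + dg_{jk}/dx_i - dg_{ij}/dx_k).
The metric is diagonal, so g_{ab} = 0 for a != b.
At the given point: g_{11} = 12, g_{22} = 6
g^{11} = 1/12
dg_{21}/dx_1 = 0 (off-diagonal)
dg_{11}/dx_2 = dg_{11}/dx_2 = 4
dg_{21}/dx_1 = 0 (off-diagonal)
Numerator = 0 + 4 - 0 = 4
Gamma^1_{21} = 4 / (2 * 12) = 1/6

1/6


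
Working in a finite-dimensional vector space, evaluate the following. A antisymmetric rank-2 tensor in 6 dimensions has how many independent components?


A antisymmetric rank-2 tensor in d dimensions has d(d-1)/2 independent components.
d = 6
d(d-1)/2 = 6 * 5 / 2 = 30 / 2 = 15

15


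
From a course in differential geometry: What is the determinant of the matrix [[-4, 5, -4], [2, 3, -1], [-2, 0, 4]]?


Expanding along the first row, det(A) = a11*M_11 - a12*M_12 + a13*M_13, where M_1j is the (1,j) minor.
Minor M_11 = 3*4 - -1*0 = 12
Minor M_12 = 2*4 - -1*-2 = 6
Minor M_13 = 2*0 - 3*-2 = 6
det = -4*(12) - 5*(6) + -4*(6)
    = -48 - 30 + -24
    = -102

-102


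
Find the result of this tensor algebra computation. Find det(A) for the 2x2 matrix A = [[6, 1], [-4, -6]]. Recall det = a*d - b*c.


For a 2x2 matrix [[a, b], [c, d]], det = a*d - b*c.
a = 6, b = 1, c = -4, d = -6
a*d = 6 * -6 = -36
b*c = 1 * -4 = -4
det = -36 - -4 = -32

-32


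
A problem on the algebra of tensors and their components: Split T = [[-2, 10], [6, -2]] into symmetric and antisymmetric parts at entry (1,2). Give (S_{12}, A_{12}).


T_{12} = 10
T_{21} = 6
S_{12} = (10 + 6)/2 = 16/2 = 8
A_{12} = (10 - 6)/2 = 4/2 = 2
Check: S + A = 8 + 2 = 10 = T_{12}.

(8, 2)


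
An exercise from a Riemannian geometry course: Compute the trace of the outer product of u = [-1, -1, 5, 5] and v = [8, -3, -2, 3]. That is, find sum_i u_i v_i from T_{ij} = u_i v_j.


The outer product gives T_{ij} = u_i v_j.
The trace (contraction) is Tr(T) = sum_i T_{ii} = sum_i u_i v_i.
Diagonal entries:
T_{11} = u_1 * v_1 = -1 * 8 = -8
T_{22} = u_2 * v_2 = -1 * -3 = 3
T_{33} = u_3 * v_3 = 5 * -2 = -10
T_{44} = u_4 * v_4 = 5 * 3 = 15
Tr(T) = -8 + 3 + -10 + 15 = 0

0


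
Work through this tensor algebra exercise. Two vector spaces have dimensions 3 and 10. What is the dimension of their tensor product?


The dimension of a tensor product is the product of dimensions.
dim(V) = 3, dim(W) = 10
dim(V (x) W) = 3 * 10 = 30

30


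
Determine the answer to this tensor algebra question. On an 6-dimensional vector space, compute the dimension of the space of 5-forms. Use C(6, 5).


The dimension of the space of p-forms on an n-dimensional space is C(n, p).
n = 6, p = 5
C(6, 5) = 6! / (5! * 1!) = 6

6


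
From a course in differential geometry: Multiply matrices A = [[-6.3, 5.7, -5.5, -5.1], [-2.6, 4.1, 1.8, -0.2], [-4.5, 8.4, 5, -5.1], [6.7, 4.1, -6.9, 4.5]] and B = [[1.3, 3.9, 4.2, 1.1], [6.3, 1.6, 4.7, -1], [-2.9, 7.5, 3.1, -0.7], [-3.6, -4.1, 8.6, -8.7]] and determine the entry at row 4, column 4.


(AB)_{ij} = sum_k A_{ik} B_{kj}.
For i=4, j=4:
A_{41} * B_{14} = 6.7 * 1.1 = 7.37
A_{42} * B_{24} = 4.1 * -1 = -4.1
A_{43} * B_{34} = -6.9 * -0.7 = 4.83
A_{44} * B_{44} = 4.5 * -8.7 = -39.15
Sum = 7.37 + -4.1 + 4.83 + -39.15 = -31.05

-31.05


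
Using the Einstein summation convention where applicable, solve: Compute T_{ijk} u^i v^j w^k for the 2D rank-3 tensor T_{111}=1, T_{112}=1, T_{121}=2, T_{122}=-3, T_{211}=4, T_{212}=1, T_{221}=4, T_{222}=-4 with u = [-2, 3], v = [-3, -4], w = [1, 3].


S = sum over i,j,k of T_{ijk} u_i v_j w_k. Expanding all 8 terms:
T_{111}*u_1*v_1*w_1 = 1*-2*-3*1 = 6  (running total: 6)
T_{112}*u_1*v_1*w_2 = 1*-2*-3*3 = 18  (running total: 24)
T_{121}*u_1*v_2*w_1 = 2*-2*-4*1 = 16  (running total: 40)
T_{122}*u_1*v_2*w_2 = -3*-2*-4*3 = -72  (running total: -32)
T_{211}*u_2*v_1*w_1 = 4*3*-3*1 = -36  (running total: -68)
T_{212}*u_2*v_1*w_2 = 1*3*-3*3 = -27  (running total: -95)
T_{221}*u_2*v_2*w_1 = 4*3*-4*1 = -48  (running total: -143)
T_{222}*u_2*v_2*w_2 = -4*3*-4*3 = 144  (running total: 1)
S = 1

1


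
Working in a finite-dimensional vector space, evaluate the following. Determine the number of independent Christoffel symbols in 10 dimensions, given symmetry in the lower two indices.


Christoffel symbols Gamma^k_{ij} are symmetric in i,j, so there are d * d(d+1)/2 independent symbols.
d = 10
d(d+1)/2 = 10 * 11 / 2 = 55
Total = 10 * 55 = 550

550


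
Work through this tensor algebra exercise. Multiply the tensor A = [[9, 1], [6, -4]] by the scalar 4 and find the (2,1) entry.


Scalar multiplication: (cA)_{ij} = c * A_{ij}.
c = 4
A_{21} = 6
(cA)_{21} = 4 * 6 = 24

24


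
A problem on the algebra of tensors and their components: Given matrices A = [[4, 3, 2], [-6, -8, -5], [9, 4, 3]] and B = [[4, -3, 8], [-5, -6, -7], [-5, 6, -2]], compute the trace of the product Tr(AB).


Tr(AB) = sum_i (AB)_{ii} where (AB)_{ii} = sum_k A_{ik} B_{ki}.
(AB)_{11} = 4*4 + 3*-5 + 2*-5 = -9
(AB)_{22} = -6*-3 + -8*-6 + -5*6 = 36
(AB)_{33} = 9*8 + 4*-7 + 3*-2 = 38
Tr(AB) = -9 + 36 + 38 = 65

65


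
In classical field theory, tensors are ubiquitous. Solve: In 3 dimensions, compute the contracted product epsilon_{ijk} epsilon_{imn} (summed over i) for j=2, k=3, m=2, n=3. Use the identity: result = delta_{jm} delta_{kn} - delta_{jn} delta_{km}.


Using the identity: epsilon_{ijk} epsilon_{imn} = delta_{jm} delta_{kn} - delta_{jn} delta_{km}.
delta_{22} = 1
delta_{33} = 1
delta_{23} = 0
delta_{32} = 0
Result = 1 * 1 - 0 * 0 = 1 - 0 = 1

1


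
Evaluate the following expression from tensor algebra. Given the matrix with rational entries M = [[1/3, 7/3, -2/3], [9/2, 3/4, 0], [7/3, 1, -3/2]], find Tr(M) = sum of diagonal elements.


The trace is the sum of diagonal entries.
Diagonal: M[1,1] = 1/3, M[2,2] = 3/4, M[3,3] = -3/2
Tr(M) = 1/3 + 3/4 + -3/2
Computing step by step:
After adding M[1,1]: 1/3
After adding M[2,2]: 13/12
After adding M[3,3]: -5/12
Tr(M) = -5/12

-5/12


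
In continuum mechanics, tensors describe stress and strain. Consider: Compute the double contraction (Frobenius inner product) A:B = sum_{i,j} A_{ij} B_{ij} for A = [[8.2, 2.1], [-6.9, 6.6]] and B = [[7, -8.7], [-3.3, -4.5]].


A:B = sum over all i,j of A_{ij} * B_{ij}.
Row 1: 8.2*7=57.4, 2.1*-8.7=-18.27 => row sum = 39.13
Row 2: -6.9*-3.3=22.77, 6.6*-4.5=-29.7 => row sum = -6.93
Total = 39.13 + -6.93 = 32.2

32.2


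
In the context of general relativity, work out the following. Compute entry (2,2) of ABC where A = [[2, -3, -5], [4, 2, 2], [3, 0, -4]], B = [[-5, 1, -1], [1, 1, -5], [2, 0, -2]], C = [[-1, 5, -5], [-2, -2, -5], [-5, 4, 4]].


(ABC)_{22} = sum_m (AB)_{2m} C_{m2}. First compute row 2 of AB.
(AB)_{21} = 4*-5 + 2*1 + 2*2 = -14
(AB)_{22} = 4*1 + 2*1 + 2*0 = 6
(AB)_{23} = 4*-1 + 2*-5 + 2*-2 = -18
Now contract with column 2 of C:
(AB)_{21} * C_{12} = -14 * 5 = -70
(AB)_{22} * C_{22} = 6 * -2 = -12
(AB)_{23} * C_{32} = -18 * 4 = -72
(ABC)_{22} = -70 + -12 + -72 = -154

-154


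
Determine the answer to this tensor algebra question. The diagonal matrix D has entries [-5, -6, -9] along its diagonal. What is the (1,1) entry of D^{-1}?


For a diagonal matrix, the inverse has entries (D^{-1})_{ii} = 1/d_{ii}.
The diagonal entries are: d_{11} = -5, d_{22} = -6, d_{33} = -9
We need (D^{-1})_{11} = 1/d_{11} = 1/-5 = -1/5

-1/5


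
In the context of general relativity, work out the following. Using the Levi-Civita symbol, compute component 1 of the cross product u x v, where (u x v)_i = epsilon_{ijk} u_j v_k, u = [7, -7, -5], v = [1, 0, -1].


(u x v)_1 = sum_{j,k} epsilon_{1jk} u_j v_k. Only permutations of (1,2,3) contribute; the two non-zero terms are:
eps_{123} u_2 v_3 = 1 * -7 * -1 = 7
eps_{132} u_3 v_2 = -1 * -5 * 0 = 0
(u x v)_1 = 7

7


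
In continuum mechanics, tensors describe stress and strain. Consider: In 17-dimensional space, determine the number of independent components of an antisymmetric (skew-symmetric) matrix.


An antisymmetric rank-2 tensor satisfies A_{ij} = -A_{ji}, so diagonal entries are zero.
The independent components are the upper-triangular entries: C(n, 2) = n(n-1)/2.
n = 17
C(17, 2) = 17 * 16 / 2 = 272 / 2 = 136

136


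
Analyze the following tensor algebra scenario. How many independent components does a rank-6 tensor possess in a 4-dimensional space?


The number of components of a rank-r tensor in d dimensions is d^r.
Here d = 4 and r = 6.
4^6 = 4096

4096


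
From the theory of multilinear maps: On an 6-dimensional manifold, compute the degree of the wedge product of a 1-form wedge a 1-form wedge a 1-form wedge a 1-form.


The degree of a wedge product is the sum of the degrees of the individual forms.
Degrees: 1, 1, 1, 1
Total degree = 1 + 1 + 1 + 1 = 4

4


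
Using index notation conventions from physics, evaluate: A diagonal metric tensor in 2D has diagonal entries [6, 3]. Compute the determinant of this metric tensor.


For a diagonal metric, the determinant is the product of diagonal entries.
Diagonal entries: 6, 3
det(g) = 6 * 3 = 18

18


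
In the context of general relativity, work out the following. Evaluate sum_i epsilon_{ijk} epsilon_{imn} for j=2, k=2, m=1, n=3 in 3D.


Using the identity: epsilon_{ijk} epsilon_{imn} = delta_{jm} delta_{kn} - delta_{jn} delta_{km}.
delta_{21} = 0
delta_{23} = 0
delta_{23} = 0
delta_{21} = 0
Result = 0 * 0 - 0 * 0 = 0 - 0 = 0

0


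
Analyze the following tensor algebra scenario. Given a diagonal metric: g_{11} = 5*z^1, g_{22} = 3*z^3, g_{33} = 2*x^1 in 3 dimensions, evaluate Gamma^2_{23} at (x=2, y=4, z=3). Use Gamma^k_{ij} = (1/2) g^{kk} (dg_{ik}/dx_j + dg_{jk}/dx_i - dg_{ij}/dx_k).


For a diagonal metric, Gamma^k_{ij} = (1/2) g^{kk} (dg_{ik}/dx_j + dg_{jk}/dx_i - dg_{ij}/dx_k).
The metric is diagonal, so g_{ab} = 0 for a != b.
At the given point: g_{11} = 15, g_{22} = 81, g_{33} = 4
g^{22} = 1/81
dg_{22}/dx_3 = dg_{22}/dx_3 = 81
dg_{32}/dx_2 = 0 (off-diagonal)
dg_{23}/dx_2 = 0 (off-diagonal)
Numerator = 81 + 0 - 0 = 81
Gamma^2_{23} = 81 / (2 * 81) = 1/2

1/2


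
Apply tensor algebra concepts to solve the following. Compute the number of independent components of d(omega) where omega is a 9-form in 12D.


The exterior derivative of a p-form is a (p+1)-form.
Its number of independent components is C(n, p+1).
n = 12, p+1 = 10
C(12, 10) = 66

66


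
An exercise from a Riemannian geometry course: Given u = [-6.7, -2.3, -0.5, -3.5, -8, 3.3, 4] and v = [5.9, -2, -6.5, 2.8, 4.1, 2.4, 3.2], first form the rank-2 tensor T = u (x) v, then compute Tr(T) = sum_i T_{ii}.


The outer product gives T_{ij} = u_i v_j.
The trace (contraction) is Tr(T) = sum_i T_{ii} = sum_i u_i v_i.
Diagonal entries:
T_{11} = u_1 * v_1 = -6.7 * 5.9 = -39.53
T_{22} = u_2 * v_2 = -2.3 * -2 = 4.6
T_{33} = u_3 * v_3 = -0.5 * -6.5 = 3.25
T_{44} = u_4 * v_4 = -3.5 * 2.8 = -9.8
T_{55} = u_5 * v_5 = -8 * 4.1 = -32.8
T_{66} = u_6 * v_6 = 3.3 * 2.4 = 7.92
T_{77} = u_7 * v_7 = 4 * 3.2 = 12.8
Tr(T) = -39.53 + 4.6 + 3.25 + -9.8 + -32.8 + 7.92 + 12.8 = -53.56

-53.56


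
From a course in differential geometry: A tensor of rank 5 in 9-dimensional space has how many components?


The number of components of a rank-r tensor in d dimensions is d^r.
Here d = 9 and r = 5.
9^5 = 59049

59049


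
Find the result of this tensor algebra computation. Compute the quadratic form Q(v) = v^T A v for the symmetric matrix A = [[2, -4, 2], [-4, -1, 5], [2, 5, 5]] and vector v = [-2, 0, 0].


First compute Av:
(Av)_1 = 2*-2 + -4*0 + 2*0 = -4
(Av)_2 = -4*-2 + -1*0 + 5*0 = 8
(Av)_3 = 2*-2 + 5*0 + 5*0 = -4
Av = [-4, 8, -4]
Then v^T (Av) = -2*-4 + 0*8 + 0*-4
= 8 + 0 + 0 = 8

8


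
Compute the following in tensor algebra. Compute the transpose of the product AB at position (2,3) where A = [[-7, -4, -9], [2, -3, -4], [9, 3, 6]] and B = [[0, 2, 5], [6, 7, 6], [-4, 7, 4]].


(AB)^T_{ij} = (AB)_{ji} = sum_k A_{jk} B_{ki}.
For i=2, j=3 we need (AB)_{32}:
A_{31} * B_{12} = 9 * 2 = 18
A_{32} * B_{22} = 3 * 7 = 21
A_{33} * B_{32} = 6 * 7 = 42
Sum = 18 + 21 + 42 = 81

81


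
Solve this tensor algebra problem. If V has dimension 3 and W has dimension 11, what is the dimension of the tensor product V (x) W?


The dimension of a tensor product is the product of dimensions.
dim(V) = 3, dim(W) = 11
dim(V (x) W) = 3 * 11 = 33

33


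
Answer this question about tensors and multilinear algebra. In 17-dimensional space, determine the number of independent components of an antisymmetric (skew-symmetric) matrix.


An antisymmetric rank-2 tensor satisfies A_{ij} = -A_{ji}, so diagonal entries are zero.
The independent components are the upper-triangular entries: C(n, 2) = n(n-1)/2.
n = 17
C(17, 2) = 17 * 16 / 2 = 272 / 2 = 136

136


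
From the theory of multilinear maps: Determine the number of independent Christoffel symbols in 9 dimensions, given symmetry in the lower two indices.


Christoffel symbols Gamma^k_{ij} are symmetric in i,j, so there are d * d(d+1)/2 independent symbols.
d = 9
d(d+1)/2 = 9 * 10 / 2 = 45
Total = 9 * 45 = 405

405
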